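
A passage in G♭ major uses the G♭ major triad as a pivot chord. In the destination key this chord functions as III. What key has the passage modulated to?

The numeral III denotes a major triad on scale degree 3. With G♭ on degree 3, the tonic of the new key is E♭.
Degree 3 carries a major triad in natural-minor keys, so the destination is E♭ minor.
Check: the diatonic triads of E♭ minor (natural minor) are E♭m (i), Fdim (ii°), G♭ (III), A♭m (iv), B♭m (v), C♭ (VI), D♭ (VII) — G♭ major is indeed III.

E♭ minor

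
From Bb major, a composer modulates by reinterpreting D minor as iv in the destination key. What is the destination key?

A minor

The numeral iv denotes a minor triad on scale degree 4. With D on degree 4, the tonic of the new key is A.
Degree 4 carries a minor triad in minor keys, so the destination is A minor.
Check: the diatonic triads of A minor (natural minor) are Am (i), Bdim (ii°), C (III), Dm (iv), Em (v), F (VI), G (VII) — D minor is indeed iv.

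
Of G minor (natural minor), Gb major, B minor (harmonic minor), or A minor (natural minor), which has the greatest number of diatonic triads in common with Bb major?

G minor

Triads of Bb major: Bb (I), Cm (ii), Dm (iii), Eb (IV), F (V), Gm (vi), Adim (vii°).
G minor (natural minor) shares 7: Bb, Cm, Dm, Eb, F, Gm, Adim.
Gb major shares 0: none.
B minor (harmonic minor) shares 0: none.
A minor (natural minor) shares 2: Dm, F.
The most common triads (7) are shared with G minor.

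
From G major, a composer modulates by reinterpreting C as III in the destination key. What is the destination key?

The numeral III denotes a major triad on scale degree 3. With C on degree 3, the tonic of the new key is A.
Degree 3 carries a major triad in natural-minor keys, so the destination is A minor.
Check: the diatonic triads of A minor (natural minor) are Am (i), Bdim (ii°), C (III), Dm (iv), Em (v), F (VI), G (VII) — C is indeed III.

A minor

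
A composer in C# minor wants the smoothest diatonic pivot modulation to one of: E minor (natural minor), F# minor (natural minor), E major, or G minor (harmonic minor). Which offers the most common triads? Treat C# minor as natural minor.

E major

Triads of C# minor (natural minor): C# minor (i), D# diminished (ii°), E major (III), F# minor (iv), G# minor (v), A major (VI), B major (VII).
E minor (natural minor) shares 0: none.
F# minor (natural minor) shares 4: C#m, E, F#m, A.
E major shares 7: C#m, D#dim, E, F#m, G#m, A, B.
G minor (harmonic minor) shares 0: none.
The most common triads (7) are shared with E major.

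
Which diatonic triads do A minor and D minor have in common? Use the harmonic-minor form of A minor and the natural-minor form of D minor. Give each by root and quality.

Am, Dm, F

Triads in A minor (harmonic minor): Am (i), Bdim (ii°), Caug (III+), Dm (iv), E (V), F (VI), G#dim (vii°).
Triads in D minor (natural minor): Dm (i), Edim (ii°), F (III), Gm (iv), Am (v), Bb (VI), C (VII).
Shared triads with their functions: Am (i in A minor, v in D minor); Dm (iv in A minor, i in D minor); F (VI in A minor, III in D minor).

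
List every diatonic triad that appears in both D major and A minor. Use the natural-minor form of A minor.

Em, G

Triads in D major: D (I), Em (ii), F#m (iii), G (IV), A (V), Bm (vi), C#dim (vii°).
Triads in A minor (natural minor): Am (i), Bdim (ii°), C (III), Dm (iv), Em (v), F (VI), G (VII).
Shared triads with their functions: Em (ii in D major, v in A minor); G (IV in D major, VII in A minor).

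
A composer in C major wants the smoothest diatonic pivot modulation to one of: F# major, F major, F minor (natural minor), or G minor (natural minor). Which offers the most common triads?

Triads of C major: C major (I), D minor (ii), E minor (iii), F major (IV), G major (V), A minor (vi), B diminished (vii°).
F# major shares 0: none.
F major shares 4: C, Dm, F, Am.
F minor (natural minor) shares 0: none.
G minor (natural minor) shares 2: Dm, F.
The most common triads (4) are shared with F major.

F major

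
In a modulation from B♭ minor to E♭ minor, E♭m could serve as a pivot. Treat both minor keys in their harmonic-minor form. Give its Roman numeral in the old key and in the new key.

iv in B♭ minor; i in E♭ minor

The scale of B♭ minor (harmonic minor) is B♭ C D♭ E♭ F G♭ A; E♭ is degree 4, and the triad built there (E♭-G♭-B♭) is minor, so it is iv.
The scale of E♭ minor (harmonic minor) is E♭ F G♭ A♭ B♭ C♭ D; E♭ is degree 1, and the triad built there (E♭-G♭-B♭) is minor, so it is i.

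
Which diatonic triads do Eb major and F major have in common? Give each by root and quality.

Triads in Eb major: Eb (I), Fm (ii), Gm (iii), Ab (IV), Bb (V), Cm (vi), Ddim (vii°).
Triads in F major: F (I), Gm (ii), Am (iii), Bb (IV), C (V), Dm (vi), Edim (vii°).
Shared triads with their functions: Gm (iii in Eb major, ii in F major); Bb (V in Eb major, IV in F major).

Gm, Bb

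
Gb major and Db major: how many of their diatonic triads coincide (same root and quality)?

Diatonic triads of Gb major: Gb (I), Abm (ii), Bbm (iii), Cb (IV), Db (V), Ebm (vi), Fdim (vii°).
Diatonic triads of Db major: Db (I), Ebm (ii), Fm (iii), Gb (IV), Ab (V), Bbm (vi), Cdim (vii°).
Matching root and quality in both lists: Gb, Bbm, Db, Ebm.
That gives 4 common triads.

4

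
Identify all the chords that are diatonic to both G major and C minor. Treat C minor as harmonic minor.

G

Triads in G major: G (I), Am (ii), Bm (iii), C (IV), D (V), Em (vi), F#dim (vii°).
Triads in C minor (harmonic minor): Cm (i), Ddim (ii°), Ebaug (III+), Fm (iv), G (V), Ab (VI), Bdim (vii°).
Shared triads with their functions: G (I in G major, V in C minor).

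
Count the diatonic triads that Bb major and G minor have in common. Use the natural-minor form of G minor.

7

Diatonic triads of Bb major: Bb major (I), C minor (ii), D minor (iii), Eb major (IV), F major (V), G minor (vi), A diminished (vii°).
Diatonic triads of G minor (natural minor): G minor (i), A diminished (ii°), Bb major (III), C minor (iv), D minor (v), Eb major (VI), F major (VII).
Matching root and quality in both lists: Bb major, C minor, D minor, Eb major, F major, G minor, A diminished.
That gives 7 common triads.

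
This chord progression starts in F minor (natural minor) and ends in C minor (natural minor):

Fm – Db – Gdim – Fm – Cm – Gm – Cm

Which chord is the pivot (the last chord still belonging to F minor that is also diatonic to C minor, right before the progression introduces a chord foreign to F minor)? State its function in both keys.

Chords diatonic to F minor: Fm, Gdim, Ab, Bbm, Cm, Db, Eb.
Reading the progression, the first chord not in that set is Gm, so the modulation leaves F minor there.
The chord immediately before Gm is Cm, which is diatonic to both keys: v in F minor and i in C minor.

Cm — v in F minor, i in C minor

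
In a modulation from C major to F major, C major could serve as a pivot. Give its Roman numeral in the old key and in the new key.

The scale of C major is C D E F G A B; C is degree 1, and the triad built there (C-E-G) is major, so it is I.
The scale of F major is F G A Bb C D E; C is degree 5, and the triad built there (C-E-G) is major, so it is V.

I in C major; V in F major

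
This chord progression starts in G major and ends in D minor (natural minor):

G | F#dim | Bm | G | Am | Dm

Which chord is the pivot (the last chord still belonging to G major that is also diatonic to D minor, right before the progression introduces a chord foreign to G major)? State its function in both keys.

Am — ii in G major, v in D minor

Chords diatonic to G major: G, Am, Bm, C, D, Em, F#dim.
Reading the progression, the first chord not in that set is Dm, so the modulation leaves G major there.
The chord immediately before Dm is Am, which is diatonic to both keys: ii in G major and v in D minor.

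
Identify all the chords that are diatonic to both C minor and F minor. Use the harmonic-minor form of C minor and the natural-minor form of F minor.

Cm, Fm, Ab

Triads in C minor (harmonic minor): Cm (i), Ddim (ii°), Ebaug (III+), Fm (iv), G (V), Ab (VI), Bdim (vii°).
Triads in F minor (natural minor): Fm (i), Gdim (ii°), Ab (III), Bbm (iv), Cm (v), Db (VI), Eb (VII).
Shared triads with their functions: Cm (i in C minor, v in F minor); Fm (iv in C minor, i in F minor); Ab (VI in C minor, III in F minor).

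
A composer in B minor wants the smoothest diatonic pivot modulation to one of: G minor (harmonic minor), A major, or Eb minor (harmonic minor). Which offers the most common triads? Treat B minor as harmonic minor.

Triads of B minor (harmonic minor): B minor (i), C# diminished (ii°), D augmented (III+), E minor (iv), F# major (V), G major (VI), A# diminished (vii°).
G minor (harmonic minor) shares 0: none.
A major shares 1: Bm.
Eb minor (harmonic minor) shares 0: none.
The most common triads (1) are shared with A major.

A major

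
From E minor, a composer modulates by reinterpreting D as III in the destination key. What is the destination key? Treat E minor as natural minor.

The numeral III denotes a major triad on scale degree 3. With D on degree 3, the tonic of the new key is B.
Degree 3 carries a major triad in natural-minor keys, so the destination is B minor.
Check: the diatonic triads of B minor (natural minor) are Bm (i), C#dim (ii°), D (III), Em (iv), F#m (v), G (VI), A (VII) — D is indeed III.

B minor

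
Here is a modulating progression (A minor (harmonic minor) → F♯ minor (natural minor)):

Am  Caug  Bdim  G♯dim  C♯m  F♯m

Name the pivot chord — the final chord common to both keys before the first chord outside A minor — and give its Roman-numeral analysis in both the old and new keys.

Chords diatonic to A minor: Am, Bdim, Caug, Dm, E, F, G♯dim.
Reading the progression, the first chord not in that set is C♯m, so the modulation leaves A minor there.
The chord immediately before C♯m is G♯dim, which is diatonic to both keys: vii° in A minor and ii° in F♯ minor.

G♯dim — vii° in A minor, ii° in F♯ minor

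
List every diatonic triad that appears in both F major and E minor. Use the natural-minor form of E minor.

Am, C

Triads in F major: F (I), Gm (ii), Am (iii), Bb (IV), C (V), Dm (vi), Edim (vii°).
Triads in E minor (natural minor): Em (i), F#dim (ii°), G (III), Am (iv), Bm (v), C (VI), D (VII).
Shared triads with their functions: Am (iii in F major, iv in E minor); C (V in F major, VI in E minor).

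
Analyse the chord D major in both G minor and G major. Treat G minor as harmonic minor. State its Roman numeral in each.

The scale of G minor (harmonic minor) is G A Bb C D Eb F#; D is degree 5, and the triad built there (D-F#-A) is major, so it is V.
The scale of G major is G A B C D E F#; D is degree 5, and the triad built there (D-F#-A) is major, so it is V.

V in G minor; V in G major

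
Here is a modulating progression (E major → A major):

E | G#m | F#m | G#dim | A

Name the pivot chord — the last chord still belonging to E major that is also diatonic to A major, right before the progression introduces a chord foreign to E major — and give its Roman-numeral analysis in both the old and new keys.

F#m — ii in E major, vi in A major

Chords diatonic to E major: E, F#m, G#m, A, B, C#m, D#dim.
Reading the progression, the first chord not in that set is G#dim, so the modulation leaves E major there.
The chord immediately before G#dim is F#m, which is diatonic to both keys: ii in E major and vi in A major.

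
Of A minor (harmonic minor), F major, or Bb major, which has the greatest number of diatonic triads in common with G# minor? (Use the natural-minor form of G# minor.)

A minor

Triads of G# minor (natural minor): G#m (i), A#dim (ii°), B (III), C#m (iv), D#m (v), E (VI), F# (VII).
A minor (harmonic minor) shares 1: E.
F major shares 0: none.
Bb major shares 0: none.
The most common triads (1) are shared with A minor.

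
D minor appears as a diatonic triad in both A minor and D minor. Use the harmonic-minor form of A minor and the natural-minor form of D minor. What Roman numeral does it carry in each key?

iv in A minor; i in D minor

The scale of A minor (harmonic minor) is A B C D E F G#; D is degree 4, and the triad built there (D-F-A) is minor, so it is iv.
The scale of D minor (natural minor) is D E F G A Bb C; D is degree 1, and the triad built there (D-F-A) is minor, so it is i.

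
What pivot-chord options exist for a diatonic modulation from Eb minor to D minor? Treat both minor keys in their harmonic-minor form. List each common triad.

Bb

Triads in Eb minor (harmonic minor): Ebm (i), Fdim (ii°), Gbaug (III+), Abm (iv), Bb (V), Cb (VI), Ddim (vii°).
Triads in D minor (harmonic minor): Dm (i), Edim (ii°), Faug (III+), Gm (iv), A (V), Bb (VI), C#dim (vii°).
Shared triads with their functions: Bb (V in Eb minor, VI in D minor).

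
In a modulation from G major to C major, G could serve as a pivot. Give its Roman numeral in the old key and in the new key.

I in G major; V in C major

The scale of G major is G A B C D E F#; G is degree 1, and the triad built there (G-B-D) is major, so it is I.
The scale of C major is C D E F G A B; G is degree 5, and the triad built there (G-B-D) is major, so it is V.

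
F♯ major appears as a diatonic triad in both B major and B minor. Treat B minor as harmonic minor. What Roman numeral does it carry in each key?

The scale of B major is B C♯ D♯ E F♯ G♯ A♯; F♯ is degree 5, and the triad built there (F♯-A♯-C♯) is major, so it is V.
The scale of B minor (harmonic minor) is B C♯ D E F♯ G A♯; F♯ is degree 5, and the triad built there (F♯-A♯-C♯) is major, so it is V.

V in B major; V in B minor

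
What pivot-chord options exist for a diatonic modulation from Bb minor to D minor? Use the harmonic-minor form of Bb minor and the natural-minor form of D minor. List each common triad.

F

Triads in Bb minor (harmonic minor): Bbm (i), Cdim (ii°), Dbaug (III+), Ebm (iv), F (V), Gb (VI), Adim (vii°).
Triads in D minor (natural minor): Dm (i), Edim (ii°), F (III), Gm (iv), Am (v), Bb (VI), C (VII).
Shared triads with their functions: F (V in Bb minor, III in D minor).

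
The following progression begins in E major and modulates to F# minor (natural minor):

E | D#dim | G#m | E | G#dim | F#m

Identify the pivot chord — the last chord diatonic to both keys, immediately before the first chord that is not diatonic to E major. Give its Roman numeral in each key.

E — I in E major, VII in F# minor

Chords diatonic to E major: E, F#m, G#m, A, B, C#m, D#dim.
Reading the progression, the first chord not in that set is G#dim, so the modulation leaves E major there.
The chord immediately before G#dim is E, which is diatonic to both keys: I in E major and VII in F# minor.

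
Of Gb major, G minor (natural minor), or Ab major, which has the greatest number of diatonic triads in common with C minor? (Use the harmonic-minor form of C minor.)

Ab major

Triads of C minor (harmonic minor): Cm (i), Ddim (ii°), Ebaug (III+), Fm (iv), G (V), Ab (VI), Bdim (vii°).
Gb major shares 0: none.
G minor (natural minor) shares 1: Cm.
Ab major shares 3: Cm, Fm, Ab.
The most common triads (3) are shared with Ab major.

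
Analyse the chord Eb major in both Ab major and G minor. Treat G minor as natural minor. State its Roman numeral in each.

V in Ab major; VI in G minor

The scale of Ab major is Ab Bb C Db Eb F G; Eb is degree 5, and the triad built there (Eb-G-Bb) is major, so it is V.
The scale of G minor (natural minor) is G A Bb C D Eb F; Eb is degree 6, and the triad built there (Eb-G-Bb) is major, so it is VI.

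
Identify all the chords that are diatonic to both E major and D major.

Triads in E major: E (I), F♯m (ii), G♯m (iii), A (IV), B (V), C♯m (vi), D♯dim (vii°).
Triads in D major: D (I), Em (ii), F♯m (iii), G (IV), A (V), Bm (vi), C♯dim (vii°).
Shared triads with their functions: F♯m (ii in E major, iii in D major); A (IV in E major, V in D major).

F♯m, A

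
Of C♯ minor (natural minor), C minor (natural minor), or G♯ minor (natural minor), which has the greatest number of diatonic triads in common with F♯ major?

Triads of F♯ major: F♯ (I), G♯m (ii), A♯m (iii), B (IV), C♯ (V), D♯m (vi), E♯dim (vii°).
C♯ minor (natural minor) shares 2: G♯m, B.
C minor (natural minor) shares 0: none.
G♯ minor (natural minor) shares 4: F♯, G♯m, B, D♯m.
The most common triads (4) are shared with G♯ minor.

G♯ minor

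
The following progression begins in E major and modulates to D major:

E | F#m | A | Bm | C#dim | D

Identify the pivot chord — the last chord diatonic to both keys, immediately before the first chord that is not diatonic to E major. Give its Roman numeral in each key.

A — IV in E major, V in D major

Chords diatonic to E major: E, F#m, G#m, A, B, C#m, D#dim.
Reading the progression, the first chord not in that set is Bm, so the modulation leaves E major there.
The chord immediately before Bm is A, which is diatonic to both keys: IV in E major and V in D major.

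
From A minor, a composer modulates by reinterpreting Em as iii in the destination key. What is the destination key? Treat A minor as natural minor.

The numeral iii denotes a minor triad on scale degree 3. With E on degree 3, the tonic of the new key is C.
Degree 3 carries a minor triad in major keys, so the destination is C major.
Check: the diatonic triads of C major are C (I), Dm (ii), Em (iii), F (IV), G (V), Am (vi), Bdim (vii°) — Em is indeed iii.

C major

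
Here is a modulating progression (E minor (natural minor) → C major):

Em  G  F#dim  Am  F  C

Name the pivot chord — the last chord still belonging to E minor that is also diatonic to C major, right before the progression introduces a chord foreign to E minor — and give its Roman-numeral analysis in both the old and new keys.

Chords diatonic to E minor: Em, F#dim, G, Am, Bm, C, D.
Reading the progression, the first chord not in that set is F, so the modulation leaves E minor there.
The chord immediately before F is Am, which is diatonic to both keys: iv in E minor and vi in C major.

Am — iv in E minor, vi in C major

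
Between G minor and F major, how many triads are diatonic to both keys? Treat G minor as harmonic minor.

Diatonic triads of G minor (harmonic minor): Gm (i), Adim (ii°), Bbaug (III+), Cm (iv), D (V), Eb (VI), F#dim (vii°).
Diatonic triads of F major: F (I), Gm (ii), Am (iii), Bb (IV), C (V), Dm (vi), Edim (vii°).
Matching root and quality in both lists: Gm.
That gives 1 common triad.

1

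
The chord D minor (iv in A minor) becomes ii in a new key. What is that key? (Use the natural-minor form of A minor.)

C major

The numeral ii denotes a minor triad on scale degree 2. With D on degree 2, the tonic of the new key is C.
Degree 2 carries a minor triad in major keys, so the destination is C major.
Check: the diatonic triads of C major are C (I), Dm (ii), Em (iii), F (IV), G (V), Am (vi), Bdim (vii°) — D minor is indeed ii.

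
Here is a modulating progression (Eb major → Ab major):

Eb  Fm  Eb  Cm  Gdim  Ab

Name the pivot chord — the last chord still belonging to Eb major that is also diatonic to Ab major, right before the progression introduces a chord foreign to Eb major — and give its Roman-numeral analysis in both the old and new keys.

Cm — vi in Eb major, iii in Ab major

Chords diatonic to Eb major: Eb, Fm, Gm, Ab, Bb, Cm, Ddim.
Reading the progression, the first chord not in that set is Gdim, so the modulation leaves Eb major there.
The chord immediately before Gdim is Cm, which is diatonic to both keys: vi in Eb major and iii in Ab major.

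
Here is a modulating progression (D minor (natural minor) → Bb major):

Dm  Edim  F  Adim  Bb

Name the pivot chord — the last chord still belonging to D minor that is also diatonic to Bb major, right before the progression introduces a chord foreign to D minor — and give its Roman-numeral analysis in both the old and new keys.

Chords diatonic to D minor: Dm, Edim, F, Gm, Am, Bb, C.
Reading the progression, the first chord not in that set is Adim, so the modulation leaves D minor there.
The chord immediately before Adim is F, which is diatonic to both keys: III in D minor and V in Bb major.

F — III in D minor, V in Bb major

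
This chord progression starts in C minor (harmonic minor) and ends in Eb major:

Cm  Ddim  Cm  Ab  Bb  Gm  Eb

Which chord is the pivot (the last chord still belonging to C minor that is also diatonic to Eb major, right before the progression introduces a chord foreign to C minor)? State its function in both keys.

Chords diatonic to C minor: Cm, Ddim, Ebaug, Fm, G, Ab, Bdim.
Reading the progression, the first chord not in that set is Bb, so the modulation leaves C minor there.
The chord immediately before Bb is Ab, which is diatonic to both keys: VI in C minor and IV in Eb major.

Ab — VI in C minor, IV in Eb major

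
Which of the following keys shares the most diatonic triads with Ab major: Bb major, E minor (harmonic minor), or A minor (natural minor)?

Triads of Ab major: Ab major (I), Bb minor (ii), C minor (iii), Db major (IV), Eb major (V), F minor (vi), G diminished (vii°).
Bb major shares 2: Cm, Eb.
E minor (harmonic minor) shares 0: none.
A minor (natural minor) shares 0: none.
The most common triads (2) are shared with Bb major.

Bb major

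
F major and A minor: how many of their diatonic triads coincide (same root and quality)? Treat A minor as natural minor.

4

Diatonic triads of F major: F (I), Gm (ii), Am (iii), Bb (IV), C (V), Dm (vi), Edim (vii°).
Diatonic triads of A minor (natural minor): Am (i), Bdim (ii°), C (III), Dm (iv), Em (v), F (VI), G (VII).
Matching root and quality in both lists: F, Am, C, Dm.
That gives 4 common triads.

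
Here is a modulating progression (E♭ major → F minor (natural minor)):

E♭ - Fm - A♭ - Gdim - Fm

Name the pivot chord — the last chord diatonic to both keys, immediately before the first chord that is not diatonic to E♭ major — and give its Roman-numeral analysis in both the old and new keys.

Chords diatonic to E♭ major: E♭, Fm, Gm, A♭, B♭, Cm, Ddim.
Reading the progression, the first chord not in that set is Gdim, so the modulation leaves E♭ major there.
The chord immediately before Gdim is A♭, which is diatonic to both keys: IV in E♭ major and III in F minor.

A♭ — IV in E♭ major, III in F minor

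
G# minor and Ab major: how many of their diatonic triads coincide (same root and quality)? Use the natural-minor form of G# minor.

Diatonic triads of G# minor (natural minor): G#m (i), A#dim (ii°), B (III), C#m (iv), D#m (v), E (VI), F# (VII).
Diatonic triads of Ab major: Ab (I), Bbm (ii), Cm (iii), Db (IV), Eb (V), Fm (vi), Gdim (vii°).
No triad has the same root and quality in both keys.

0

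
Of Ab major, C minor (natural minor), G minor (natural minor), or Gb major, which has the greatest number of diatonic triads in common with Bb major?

G minor

Triads of Bb major: Bb major (I), C minor (ii), D minor (iii), Eb major (IV), F major (V), G minor (vi), A diminished (vii°).
Ab major shares 2: Cm, Eb.
C minor (natural minor) shares 4: Bb, Cm, Eb, Gm.
G minor (natural minor) shares 7: Bb, Cm, Dm, Eb, F, Gm, Adim.
Gb major shares 0: none.
The most common triads (7) are shared with G minor.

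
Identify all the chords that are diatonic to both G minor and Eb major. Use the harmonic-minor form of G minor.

Gm, Cm, Eb

Triads in G minor (harmonic minor): Gm (i), Adim (ii°), Bbaug (III+), Cm (iv), D (V), Eb (VI), F#dim (vii°).
Triads in Eb major: Eb (I), Fm (ii), Gm (iii), Ab (IV), Bb (V), Cm (vi), Ddim (vii°).
Shared triads with their functions: Gm (i in G minor, iii in Eb major); Cm (iv in G minor, vi in Eb major); Eb (VI in G minor, I in Eb major).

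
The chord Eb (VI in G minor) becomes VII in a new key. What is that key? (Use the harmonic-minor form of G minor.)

F minor

The numeral VII denotes a major triad on scale degree 7. With Eb on degree 7, the tonic of the new key is F.
Degree 7 carries a major triad in natural-minor keys, so the destination is F minor.
Check: the diatonic triads of F minor (natural minor) are Fm (i), Gdim (ii°), Ab (III), Bbm (iv), Cm (v), Db (VI), Eb (VII) — Eb is indeed VII.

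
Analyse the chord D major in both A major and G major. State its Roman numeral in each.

IV in A major; V in G major

The scale of A major is A B C# D E F# G#; D is degree 4, and the triad built there (D-F#-A) is major, so it is IV.
The scale of G major is G A B C D E F#; D is degree 5, and the triad built there (D-F#-A) is major, so it is V.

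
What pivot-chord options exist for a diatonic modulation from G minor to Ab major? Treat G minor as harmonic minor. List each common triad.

Triads in G minor (harmonic minor): Gm (i), Adim (ii°), Bbaug (III+), Cm (iv), D (V), Eb (VI), F#dim (vii°).
Triads in Ab major: Ab (I), Bbm (ii), Cm (iii), Db (IV), Eb (V), Fm (vi), Gdim (vii°).
Shared triads with their functions: Cm (iv in G minor, iii in Ab major); Eb (VI in G minor, V in Ab major).

Cm, Eb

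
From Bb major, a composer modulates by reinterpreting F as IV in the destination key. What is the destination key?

C major

The numeral IV denotes a major triad on scale degree 4. With F on degree 4, the tonic of the new key is C.
Degree 4 carries a major triad in major keys, so the destination is C major.
Check: the diatonic triads of C major are C (I), Dm (ii), Em (iii), F (IV), G (V), Am (vi), Bdim (vii°) — F is indeed IV.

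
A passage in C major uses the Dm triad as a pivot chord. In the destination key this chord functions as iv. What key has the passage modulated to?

The numeral iv denotes a minor triad on scale degree 4. With D on degree 4, the tonic of the new key is A.
Degree 4 carries a minor triad in minor keys, so the destination is A minor.
Check: the diatonic triads of A minor (natural minor) are Am (i), Bdim (ii°), C (III), Dm (iv), Em (v), F (VI), G (VII) — Dm is indeed iv.

A minor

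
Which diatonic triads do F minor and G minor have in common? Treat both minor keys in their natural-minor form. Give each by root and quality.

Triads in F minor (natural minor): F minor (i), G diminished (ii°), Ab major (III), Bb minor (iv), C minor (v), Db major (VI), Eb major (VII).
Triads in G minor (natural minor): G minor (i), A diminished (ii°), Bb major (III), C minor (iv), D minor (v), Eb major (VI), F major (VII).
Shared triads with their functions: C minor (v in F minor, iv in G minor); Eb major (VII in F minor, VI in G minor).

Cm, Eb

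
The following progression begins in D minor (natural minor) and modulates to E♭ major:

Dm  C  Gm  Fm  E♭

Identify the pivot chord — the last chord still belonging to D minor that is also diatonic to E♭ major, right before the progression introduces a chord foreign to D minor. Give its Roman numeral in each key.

Chords diatonic to D minor: Dm, Edim, F, Gm, Am, B♭, C.
Reading the progression, the first chord not in that set is Fm, so the modulation leaves D minor there.
The chord immediately before Fm is Gm, which is diatonic to both keys: iv in D minor and iii in E♭ major.

Gm — iv in D minor, iii in E♭ major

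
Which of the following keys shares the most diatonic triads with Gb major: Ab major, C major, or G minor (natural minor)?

Ab major

Triads of Gb major: Gb major (I), Ab minor (ii), Bb minor (iii), Cb major (IV), Db major (V), Eb minor (vi), F diminished (vii°).
Ab major shares 2: Bbm, Db.
C major shares 0: none.
G minor (natural minor) shares 0: none.
The most common triads (2) are shared with Ab major.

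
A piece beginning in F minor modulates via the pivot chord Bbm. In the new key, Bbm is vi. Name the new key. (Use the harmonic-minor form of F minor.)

Db major

The numeral vi denotes a minor triad on scale degree 6. With Bb on degree 6, the tonic of the new key is Db.
Degree 6 carries a minor triad in major keys, so the destination is Db major.
Check: the diatonic triads of Db major are Db (I), Ebm (ii), Fm (iii), Gb (IV), Ab (V), Bbm (vi), Cdim (vii°) — Bbm is indeed vi.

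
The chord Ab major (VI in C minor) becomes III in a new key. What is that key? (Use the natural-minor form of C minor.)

F minor

The numeral III denotes a major triad on scale degree 3. With Ab on degree 3, the tonic of the new key is F.
Degree 3 carries a major triad in natural-minor keys, so the destination is F minor.
Check: the diatonic triads of F minor (natural minor) are Fm (i), Gdim (ii°), Ab (III), Bbm (iv), Cm (v), Db (VI), Eb (VII) — Ab major is indeed III.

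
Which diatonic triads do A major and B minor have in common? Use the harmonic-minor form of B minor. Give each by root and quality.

Triads in A major: A (I), Bm (ii), C#m (iii), D (IV), E (V), F#m (vi), G#dim (vii°).
Triads in B minor (harmonic minor): Bm (i), C#dim (ii°), Daug (III+), Em (iv), F# (V), G (VI), A#dim (vii°).
Shared triads with their functions: Bm (ii in A major, i in B minor).

Bm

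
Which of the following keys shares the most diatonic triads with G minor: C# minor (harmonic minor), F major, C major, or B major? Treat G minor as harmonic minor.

Triads of G minor (harmonic minor): Gm (i), Adim (ii°), Bbaug (III+), Cm (iv), D (V), Eb (VI), F#dim (vii°).
C# minor (harmonic minor) shares 0: none.
F major shares 1: Gm.
C major shares 0: none.
B major shares 0: none.
The most common triads (1) are shared with F major.

F major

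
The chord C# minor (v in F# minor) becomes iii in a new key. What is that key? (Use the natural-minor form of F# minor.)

A major

The numeral iii denotes a minor triad on scale degree 3. With C# on degree 3, the tonic of the new key is A.
Degree 3 carries a minor triad in major keys, so the destination is A major.
Check: the diatonic triads of A major are A (I), Bm (ii), C#m (iii), D (IV), E (V), F#m (vi), G#dim (vii°) — C# minor is indeed iii.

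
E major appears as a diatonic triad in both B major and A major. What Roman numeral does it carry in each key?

IV in B major; V in A major

The scale of B major is B C♯ D♯ E F♯ G♯ A♯; E is degree 4, and the triad built there (E-G♯-B) is major, so it is IV.
The scale of A major is A B C♯ D E F♯ G♯; E is degree 5, and the triad built there (E-G♯-B) is major, so it is V.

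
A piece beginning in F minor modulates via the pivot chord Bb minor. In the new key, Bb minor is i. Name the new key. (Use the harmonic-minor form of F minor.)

The numeral i denotes a minor triad on scale degree 1. With Bb on degree 1, the tonic of the new key is Bb.
Degree 1 carries a minor triad in minor keys, so the destination is Bb minor.
Check: the diatonic triads of Bb minor (natural minor) are Bbm (i), Cdim (ii°), Db (III), Ebm (iv), Fm (v), Gb (VI), Ab (VII) — Bb minor is indeed i.

Bb minor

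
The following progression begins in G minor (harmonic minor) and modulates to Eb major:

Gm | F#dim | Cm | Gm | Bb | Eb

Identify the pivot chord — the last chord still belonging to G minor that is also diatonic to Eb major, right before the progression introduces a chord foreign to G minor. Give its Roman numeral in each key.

Chords diatonic to G minor: Gm, Adim, Bbaug, Cm, D, Eb, F#dim.
Reading the progression, the first chord not in that set is Bb, so the modulation leaves G minor there.
The chord immediately before Bb is Gm, which is diatonic to both keys: i in G minor and iii in Eb major.

Gm — i in G minor, iii in Eb major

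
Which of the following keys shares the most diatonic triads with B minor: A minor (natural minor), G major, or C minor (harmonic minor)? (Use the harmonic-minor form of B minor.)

G major

Triads of B minor (harmonic minor): B minor (i), C♯ diminished (ii°), D augmented (III+), E minor (iv), F♯ major (V), G major (VI), A♯ diminished (vii°).
A minor (natural minor) shares 2: Em, G.
G major shares 3: Bm, Em, G.
C minor (harmonic minor) shares 1: G.
The most common triads (3) are shared with G major.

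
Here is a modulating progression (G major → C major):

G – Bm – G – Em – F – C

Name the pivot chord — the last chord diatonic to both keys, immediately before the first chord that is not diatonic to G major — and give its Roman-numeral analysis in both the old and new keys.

Chords diatonic to G major: G, Am, Bm, C, D, Em, F♯dim.
Reading the progression, the first chord not in that set is F, so the modulation leaves G major there.
The chord immediately before F is Em, which is diatonic to both keys: vi in G major and iii in C major.

Em — vi in G major, iii in C major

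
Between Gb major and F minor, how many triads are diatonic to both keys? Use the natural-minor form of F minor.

2

Diatonic triads of Gb major: Gb (I), Abm (ii), Bbm (iii), Cb (IV), Db (V), Ebm (vi), Fdim (vii°).
Diatonic triads of F minor (natural minor): Fm (i), Gdim (ii°), Ab (III), Bbm (iv), Cm (v), Db (VI), Eb (VII).
Matching root and quality in both lists: Bbm, Db.
That gives 2 common triads.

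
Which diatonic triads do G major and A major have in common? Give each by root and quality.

Bm, D

Triads in G major: G (I), Am (ii), Bm (iii), C (IV), D (V), Em (vi), F#dim (vii°).
Triads in A major: A (I), Bm (ii), C#m (iii), D (IV), E (V), F#m (vi), G#dim (vii°).
Shared triads with their functions: Bm (iii in G major, ii in A major); D (V in G major, IV in A major).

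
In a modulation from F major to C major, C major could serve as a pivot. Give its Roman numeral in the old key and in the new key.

V in F major; I in C major

The scale of F major is F G A B♭ C D E; C is degree 5, and the triad built there (C-E-G) is major, so it is V.
The scale of C major is C D E F G A B; C is degree 1, and the triad built there (C-E-G) is major, so it is I.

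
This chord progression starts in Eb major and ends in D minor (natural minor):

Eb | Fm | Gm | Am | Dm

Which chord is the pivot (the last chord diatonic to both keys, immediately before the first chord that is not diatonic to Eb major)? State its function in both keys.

Chords diatonic to Eb major: Eb, Fm, Gm, Ab, Bb, Cm, Ddim.
Reading the progression, the first chord not in that set is Am, so the modulation leaves Eb major there.
The chord immediately before Am is Gm, which is diatonic to both keys: iii in Eb major and iv in D minor.

Gm — iii in Eb major, iv in D minor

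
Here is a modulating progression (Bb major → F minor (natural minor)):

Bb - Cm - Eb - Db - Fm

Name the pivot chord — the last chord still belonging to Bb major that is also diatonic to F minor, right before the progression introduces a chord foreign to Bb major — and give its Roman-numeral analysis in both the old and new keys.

Eb — IV in Bb major, VII in F minor

Chords diatonic to Bb major: Bb, Cm, Dm, Eb, F, Gm, Adim.
Reading the progression, the first chord not in that set is Db, so the modulation leaves Bb major there.
The chord immediately before Db is Eb, which is diatonic to both keys: IV in Bb major and VII in F minor.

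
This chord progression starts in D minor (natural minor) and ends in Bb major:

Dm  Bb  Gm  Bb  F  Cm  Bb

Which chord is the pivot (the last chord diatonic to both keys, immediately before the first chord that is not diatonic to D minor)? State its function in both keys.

Chords diatonic to D minor: Dm, Edim, F, Gm, Am, Bb, C.
Reading the progression, the first chord not in that set is Cm, so the modulation leaves D minor there.
The chord immediately before Cm is F, which is diatonic to both keys: III in D minor and V in Bb major.

F — III in D minor, V in Bb major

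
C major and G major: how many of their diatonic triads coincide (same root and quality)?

Diatonic triads of C major: C (I), Dm (ii), Em (iii), F (IV), G (V), Am (vi), Bdim (vii°).
Diatonic triads of G major: G (I), Am (ii), Bm (iii), C (IV), D (V), Em (vi), F#dim (vii°).
Matching root and quality in both lists: C, Em, G, Am.
That gives 4 common triads.

4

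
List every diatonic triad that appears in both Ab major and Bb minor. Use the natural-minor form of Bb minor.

Ab, Bbm, Db, Fm

Triads in Ab major: Ab (I), Bbm (ii), Cm (iii), Db (IV), Eb (V), Fm (vi), Gdim (vii°).
Triads in Bb minor (natural minor): Bbm (i), Cdim (ii°), Db (III), Ebm (iv), Fm (v), Gb (VI), Ab (VII).
Shared triads with their functions: Ab (I in Ab major, VII in Bb minor); Bbm (ii in Ab major, i in Bb minor); Db (IV in Ab major, III in Bb minor); Fm (vi in Ab major, v in Bb minor).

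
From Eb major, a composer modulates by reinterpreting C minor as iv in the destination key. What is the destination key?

G minor

The numeral iv denotes a minor triad on scale degree 4. With C on degree 4, the tonic of the new key is G.
Degree 4 carries a minor triad in minor keys, so the destination is G minor.
Check: the diatonic triads of G minor (natural minor) are Gm (i), Adim (ii°), Bb (III), Cm (iv), Dm (v), Eb (VI), F (VII) — C minor is indeed iv.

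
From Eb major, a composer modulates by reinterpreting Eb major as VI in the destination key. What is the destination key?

G minor

The numeral VI denotes a major triad on scale degree 6. With Eb on degree 6, the tonic of the new key is G.
Degree 6 carries a major triad in minor keys, so the destination is G minor.
Check: the diatonic triads of G minor (natural minor) are Gm (i), Adim (ii°), Bb (III), Cm (iv), Dm (v), Eb (VI), F (VII) — Eb major is indeed VI.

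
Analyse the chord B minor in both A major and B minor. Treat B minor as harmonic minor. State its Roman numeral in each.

The scale of A major is A B C♯ D E F♯ G♯; B is degree 2, and the triad built there (B-D-F♯) is minor, so it is ii.
The scale of B minor (harmonic minor) is B C♯ D E F♯ G A♯; B is degree 1, and the triad built there (B-D-F♯) is minor, so it is i.

ii in A major; i in B minor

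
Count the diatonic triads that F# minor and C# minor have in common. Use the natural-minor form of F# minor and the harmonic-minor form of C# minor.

Diatonic triads of F# minor (natural minor): F#m (i), G#dim (ii°), A (III), Bm (iv), C#m (v), D (VI), E (VII).
Diatonic triads of C# minor (harmonic minor): C#m (i), D#dim (ii°), Eaug (III+), F#m (iv), G# (V), A (VI), B#dim (vii°).
Matching root and quality in both lists: F#m, A, C#m.
That gives 3 common triads.

3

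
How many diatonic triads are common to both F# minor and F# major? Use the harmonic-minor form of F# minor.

Diatonic triads of F# minor (harmonic minor): F# minor (i), G# diminished (ii°), A augmented (III+), B minor (iv), C# major (V), D major (VI), E# diminished (vii°).
Diatonic triads of F# major: F# major (I), G# minor (ii), A# minor (iii), B major (IV), C# major (V), D# minor (vi), E# diminished (vii°).
Matching root and quality in both lists: C# major, E# diminished.
That gives 2 common triads.

2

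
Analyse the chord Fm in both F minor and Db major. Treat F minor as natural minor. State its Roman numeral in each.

i in F minor; iii in Db major

The scale of F minor (natural minor) is F G Ab Bb C Db Eb; F is degree 1, and the triad built there (F-Ab-C) is minor, so it is i.
The scale of Db major is Db Eb F Gb Ab Bb C; F is degree 3, and the triad built there (F-Ab-C) is minor, so it is iii.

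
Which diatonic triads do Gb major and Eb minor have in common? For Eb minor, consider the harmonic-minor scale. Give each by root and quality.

Triads in Gb major: Gb (I), Abm (ii), Bbm (iii), Cb (IV), Db (V), Ebm (vi), Fdim (vii°).
Triads in Eb minor (harmonic minor): Ebm (i), Fdim (ii°), Gbaug (III+), Abm (iv), Bb (V), Cb (VI), Ddim (vii°).
Shared triads with their functions: Abm (ii in Gb major, iv in Eb minor); Cb (IV in Gb major, VI in Eb minor); Ebm (vi in Gb major, i in Eb minor); Fdim (vii° in Gb major, ii° in Eb minor).

Abm, Cb, Ebm, Fdim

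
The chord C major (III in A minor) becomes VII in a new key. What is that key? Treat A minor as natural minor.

D minor

The numeral VII denotes a major triad on scale degree 7. With C on degree 7, the tonic of the new key is D.
Degree 7 carries a major triad in natural-minor keys, so the destination is D minor.
Check: the diatonic triads of D minor (natural minor) are Dm (i), Edim (ii°), F (III), Gm (iv), Am (v), Bb (VI), C (VII) — C major is indeed VII.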